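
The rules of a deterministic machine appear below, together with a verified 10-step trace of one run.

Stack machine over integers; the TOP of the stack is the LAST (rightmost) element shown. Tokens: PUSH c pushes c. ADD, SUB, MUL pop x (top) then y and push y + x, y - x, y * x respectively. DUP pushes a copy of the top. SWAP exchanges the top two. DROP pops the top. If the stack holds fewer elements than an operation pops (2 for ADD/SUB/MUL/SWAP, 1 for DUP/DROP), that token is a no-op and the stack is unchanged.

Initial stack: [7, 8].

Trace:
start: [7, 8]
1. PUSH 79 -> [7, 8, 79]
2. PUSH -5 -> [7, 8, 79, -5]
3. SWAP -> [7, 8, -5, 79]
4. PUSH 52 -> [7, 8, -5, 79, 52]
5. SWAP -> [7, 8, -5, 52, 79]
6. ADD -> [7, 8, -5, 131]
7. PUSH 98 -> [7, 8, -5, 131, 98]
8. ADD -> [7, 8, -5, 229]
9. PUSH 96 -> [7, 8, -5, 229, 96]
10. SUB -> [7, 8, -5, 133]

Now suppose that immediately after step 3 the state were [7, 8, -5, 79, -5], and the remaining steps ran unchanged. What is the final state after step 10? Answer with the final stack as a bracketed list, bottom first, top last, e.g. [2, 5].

state after step 3 := [7, 8, -5, 79, -5]
4. PUSH 52 -> [7, 8, -5, 79, -5, 52]
5. SWAP -> [7, 8, -5, 79, 52, -5]
6. ADD -> [7, 8, -5, 79, 47]
7. PUSH 98 -> [7, 8, -5, 79, 47, 98]
8. ADD -> [7, 8, -5, 79, 145]
9. PUSH 96 -> [7, 8, -5, 79, 145, 96]
10. SUB -> [7, 8, -5, 79, 49]

[7, 8, -5, 79, 49]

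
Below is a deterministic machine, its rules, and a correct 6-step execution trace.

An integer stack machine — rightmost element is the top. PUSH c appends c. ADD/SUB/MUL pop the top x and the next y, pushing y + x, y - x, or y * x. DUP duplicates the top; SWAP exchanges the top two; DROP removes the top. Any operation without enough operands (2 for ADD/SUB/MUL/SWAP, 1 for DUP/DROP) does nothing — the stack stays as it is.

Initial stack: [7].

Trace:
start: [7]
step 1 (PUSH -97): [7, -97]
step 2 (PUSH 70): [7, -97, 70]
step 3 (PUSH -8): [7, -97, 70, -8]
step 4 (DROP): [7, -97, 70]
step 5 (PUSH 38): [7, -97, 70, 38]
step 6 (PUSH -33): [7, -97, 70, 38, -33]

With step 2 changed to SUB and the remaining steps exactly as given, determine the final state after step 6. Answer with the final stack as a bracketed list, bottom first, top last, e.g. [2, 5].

(re-executing from step 2 with the substitution; state before step 2: [7, -97])
step 2 (SUB): [104]
step 3 (PUSH -8): [104, -8]
step 4 (DROP): [104]
step 5 (PUSH 38): [104, 38]
step 6 (PUSH -33): [104, 38, -33]

[104, 38, -33]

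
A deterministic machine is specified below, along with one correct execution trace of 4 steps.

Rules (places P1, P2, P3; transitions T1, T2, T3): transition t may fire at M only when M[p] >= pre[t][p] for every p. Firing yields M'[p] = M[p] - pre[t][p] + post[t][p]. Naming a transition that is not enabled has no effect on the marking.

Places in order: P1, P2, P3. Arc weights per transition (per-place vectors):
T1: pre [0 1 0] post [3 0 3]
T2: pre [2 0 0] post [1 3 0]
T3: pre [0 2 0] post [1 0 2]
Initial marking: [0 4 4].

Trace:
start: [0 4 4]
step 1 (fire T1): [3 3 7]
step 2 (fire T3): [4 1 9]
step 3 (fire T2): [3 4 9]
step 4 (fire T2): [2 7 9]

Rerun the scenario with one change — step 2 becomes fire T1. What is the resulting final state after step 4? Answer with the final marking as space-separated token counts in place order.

(re-executing from step 2 with the substitution; state before step 2: [3 3 7])
step 2 (fire T1): [6 2 10]
step 3 (fire T2): [5 5 10]
step 4 (fire T2): [4 8 10]

4 8 10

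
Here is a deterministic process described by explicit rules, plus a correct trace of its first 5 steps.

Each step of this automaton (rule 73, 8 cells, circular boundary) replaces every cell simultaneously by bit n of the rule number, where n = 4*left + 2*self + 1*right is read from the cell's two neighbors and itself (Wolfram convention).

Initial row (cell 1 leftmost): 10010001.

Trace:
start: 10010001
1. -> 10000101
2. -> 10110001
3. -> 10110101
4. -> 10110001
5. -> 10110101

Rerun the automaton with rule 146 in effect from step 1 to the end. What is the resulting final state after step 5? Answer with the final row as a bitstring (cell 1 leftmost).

(re-executing steps 1..5 under rule 146; state before step 1: 10010001)
1. -> 01101010
2. -> 10000001
3. -> 01000010
4. -> 10100101
5. -> 00011000

00011000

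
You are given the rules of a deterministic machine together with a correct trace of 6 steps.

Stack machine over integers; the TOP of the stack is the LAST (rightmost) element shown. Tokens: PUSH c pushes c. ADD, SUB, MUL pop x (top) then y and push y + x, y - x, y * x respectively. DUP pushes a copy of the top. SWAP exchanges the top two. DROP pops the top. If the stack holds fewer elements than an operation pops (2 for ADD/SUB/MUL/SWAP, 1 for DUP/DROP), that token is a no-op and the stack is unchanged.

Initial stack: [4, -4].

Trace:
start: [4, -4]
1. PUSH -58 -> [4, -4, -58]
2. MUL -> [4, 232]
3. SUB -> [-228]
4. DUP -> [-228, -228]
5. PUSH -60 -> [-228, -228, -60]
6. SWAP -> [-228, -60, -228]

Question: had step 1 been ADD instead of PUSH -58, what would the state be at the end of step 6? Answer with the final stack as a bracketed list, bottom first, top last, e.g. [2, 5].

[0, -60, 0]

(re-executing from step 1 with the substitution; state before step 1: [4, -4])
1. ADD -> [0]
2. MUL -> [0]
3. SUB -> [0]
4. DUP -> [0, 0]
5. PUSH -60 -> [0, 0, -60]
6. SWAP -> [0, -60, 0]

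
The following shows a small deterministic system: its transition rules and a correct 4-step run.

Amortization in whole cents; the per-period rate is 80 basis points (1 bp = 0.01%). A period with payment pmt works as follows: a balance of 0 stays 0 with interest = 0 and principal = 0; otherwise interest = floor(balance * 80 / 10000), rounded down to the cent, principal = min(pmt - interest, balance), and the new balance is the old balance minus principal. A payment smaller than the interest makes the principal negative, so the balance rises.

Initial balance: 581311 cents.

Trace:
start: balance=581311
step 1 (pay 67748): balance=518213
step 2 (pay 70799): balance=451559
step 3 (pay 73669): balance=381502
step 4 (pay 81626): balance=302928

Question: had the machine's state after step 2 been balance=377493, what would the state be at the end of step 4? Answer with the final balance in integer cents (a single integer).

state after step 2 := balance=377493
step 3 (pay 73669): balance=306843
step 4 (pay 81626): balance=227671

227671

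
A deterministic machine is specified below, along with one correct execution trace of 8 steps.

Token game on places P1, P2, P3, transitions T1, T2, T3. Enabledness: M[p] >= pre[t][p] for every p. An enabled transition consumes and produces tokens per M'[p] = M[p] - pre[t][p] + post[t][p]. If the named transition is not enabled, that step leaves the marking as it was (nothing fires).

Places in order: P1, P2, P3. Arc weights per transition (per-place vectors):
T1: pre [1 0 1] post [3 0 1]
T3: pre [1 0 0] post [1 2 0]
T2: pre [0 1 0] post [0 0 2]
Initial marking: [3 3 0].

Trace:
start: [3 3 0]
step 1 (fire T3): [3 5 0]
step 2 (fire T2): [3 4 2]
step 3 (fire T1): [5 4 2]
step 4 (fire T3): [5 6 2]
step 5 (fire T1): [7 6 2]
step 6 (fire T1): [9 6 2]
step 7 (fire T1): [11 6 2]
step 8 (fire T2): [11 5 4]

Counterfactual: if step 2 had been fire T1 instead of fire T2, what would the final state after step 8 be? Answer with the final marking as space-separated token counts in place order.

(re-executing from step 2 with the substitution; state before step 2: [3 5 0])
step 2 (fire T1): [3 5 0]
step 3 (fire T1): [3 5 0]
step 4 (fire T3): [3 7 0]
step 5 (fire T1): [3 7 0]
step 6 (fire T1): [3 7 0]
step 7 (fire T1): [3 7 0]
step 8 (fire T2): [3 6 2]

3 6 2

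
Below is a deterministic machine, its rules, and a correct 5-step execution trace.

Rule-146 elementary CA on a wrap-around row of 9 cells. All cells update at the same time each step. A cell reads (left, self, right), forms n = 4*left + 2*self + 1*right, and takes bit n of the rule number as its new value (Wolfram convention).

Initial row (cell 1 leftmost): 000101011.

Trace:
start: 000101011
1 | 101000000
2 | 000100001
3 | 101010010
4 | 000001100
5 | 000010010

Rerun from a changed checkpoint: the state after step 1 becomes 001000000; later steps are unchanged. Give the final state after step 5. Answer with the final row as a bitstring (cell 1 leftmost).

state after step 1 := 001000000
2 | 010100000
3 | 100010000
4 | 010101001
5 | 000000110

000000110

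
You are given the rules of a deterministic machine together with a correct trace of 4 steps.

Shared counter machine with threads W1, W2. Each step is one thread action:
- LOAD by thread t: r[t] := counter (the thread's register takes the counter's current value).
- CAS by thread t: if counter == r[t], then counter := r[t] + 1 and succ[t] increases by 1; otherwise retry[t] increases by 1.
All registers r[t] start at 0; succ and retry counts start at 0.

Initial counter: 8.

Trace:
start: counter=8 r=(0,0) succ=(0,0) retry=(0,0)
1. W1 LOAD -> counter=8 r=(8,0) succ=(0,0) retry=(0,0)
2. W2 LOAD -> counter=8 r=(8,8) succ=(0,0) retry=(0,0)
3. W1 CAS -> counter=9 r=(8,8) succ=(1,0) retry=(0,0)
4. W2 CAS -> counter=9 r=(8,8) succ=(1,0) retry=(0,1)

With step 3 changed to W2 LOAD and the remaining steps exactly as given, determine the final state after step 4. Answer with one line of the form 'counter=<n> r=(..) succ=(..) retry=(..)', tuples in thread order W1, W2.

(re-executing from step 3 with the substitution; state before step 3: counter=8 r=(8,8) succ=(0,0) retry=(0,0))
3. W2 LOAD -> counter=8 r=(8,8) succ=(0,0) retry=(0,0)
4. W2 CAS -> counter=9 r=(8,8) succ=(0,1) retry=(0,0)

counter=9 r=(8,8) succ=(0,1) retry=(0,0)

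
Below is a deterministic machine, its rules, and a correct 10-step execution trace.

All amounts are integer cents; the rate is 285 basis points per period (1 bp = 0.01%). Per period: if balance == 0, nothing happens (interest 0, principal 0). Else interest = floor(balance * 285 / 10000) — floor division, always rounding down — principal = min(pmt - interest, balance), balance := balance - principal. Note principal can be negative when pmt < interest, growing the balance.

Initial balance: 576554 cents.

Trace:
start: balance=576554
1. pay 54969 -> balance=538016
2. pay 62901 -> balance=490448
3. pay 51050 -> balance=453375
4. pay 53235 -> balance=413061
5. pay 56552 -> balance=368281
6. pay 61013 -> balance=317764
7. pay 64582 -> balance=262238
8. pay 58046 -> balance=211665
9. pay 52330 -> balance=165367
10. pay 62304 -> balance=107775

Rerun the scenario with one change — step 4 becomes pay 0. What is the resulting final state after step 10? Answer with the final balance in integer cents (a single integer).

(re-executing from step 4 with the substitution; state before step 4: balance=453375)
4. pay 0 -> balance=466296
5. pay 56552 -> balance=423033
6. pay 61013 -> balance=374076
7. pay 64582 -> balance=320155
8. pay 58046 -> balance=271233
9. pay 52330 -> balance=226633
10. pay 62304 -> balance=170788

170788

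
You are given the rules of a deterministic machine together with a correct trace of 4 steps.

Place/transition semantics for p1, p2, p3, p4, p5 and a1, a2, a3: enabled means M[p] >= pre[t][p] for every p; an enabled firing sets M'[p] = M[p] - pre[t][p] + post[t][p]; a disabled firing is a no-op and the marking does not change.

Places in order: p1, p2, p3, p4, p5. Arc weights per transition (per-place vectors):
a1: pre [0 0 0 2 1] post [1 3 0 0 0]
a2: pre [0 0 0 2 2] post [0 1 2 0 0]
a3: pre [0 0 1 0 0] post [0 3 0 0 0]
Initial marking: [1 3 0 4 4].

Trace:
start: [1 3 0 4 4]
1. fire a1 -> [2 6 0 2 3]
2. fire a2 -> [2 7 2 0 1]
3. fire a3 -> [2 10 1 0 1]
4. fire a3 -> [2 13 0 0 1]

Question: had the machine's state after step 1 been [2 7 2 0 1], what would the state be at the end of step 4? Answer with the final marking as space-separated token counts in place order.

state after step 1 := [2 7 2 0 1]
2. fire a2 -> [2 7 2 0 1]
3. fire a3 -> [2 10 1 0 1]
4. fire a3 -> [2 13 0 0 1]

2 13 0 0 1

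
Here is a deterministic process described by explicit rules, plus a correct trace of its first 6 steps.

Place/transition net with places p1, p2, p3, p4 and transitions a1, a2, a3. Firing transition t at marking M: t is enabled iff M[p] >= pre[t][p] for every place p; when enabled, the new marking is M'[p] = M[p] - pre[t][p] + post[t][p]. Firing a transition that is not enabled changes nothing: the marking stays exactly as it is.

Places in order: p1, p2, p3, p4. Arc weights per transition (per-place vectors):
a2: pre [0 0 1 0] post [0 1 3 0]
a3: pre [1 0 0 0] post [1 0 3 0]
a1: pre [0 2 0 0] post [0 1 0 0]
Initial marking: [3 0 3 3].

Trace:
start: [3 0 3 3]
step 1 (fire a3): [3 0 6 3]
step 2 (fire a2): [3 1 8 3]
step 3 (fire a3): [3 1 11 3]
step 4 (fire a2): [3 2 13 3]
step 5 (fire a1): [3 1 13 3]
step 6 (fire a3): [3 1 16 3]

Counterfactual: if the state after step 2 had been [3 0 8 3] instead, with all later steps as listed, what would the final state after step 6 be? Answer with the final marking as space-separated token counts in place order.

state after step 2 := [3 0 8 3]
step 3 (fire a3): [3 0 11 3]
step 4 (fire a2): [3 1 13 3]
step 5 (fire a1): [3 1 13 3]
step 6 (fire a3): [3 1 16 3]

3 1 16 3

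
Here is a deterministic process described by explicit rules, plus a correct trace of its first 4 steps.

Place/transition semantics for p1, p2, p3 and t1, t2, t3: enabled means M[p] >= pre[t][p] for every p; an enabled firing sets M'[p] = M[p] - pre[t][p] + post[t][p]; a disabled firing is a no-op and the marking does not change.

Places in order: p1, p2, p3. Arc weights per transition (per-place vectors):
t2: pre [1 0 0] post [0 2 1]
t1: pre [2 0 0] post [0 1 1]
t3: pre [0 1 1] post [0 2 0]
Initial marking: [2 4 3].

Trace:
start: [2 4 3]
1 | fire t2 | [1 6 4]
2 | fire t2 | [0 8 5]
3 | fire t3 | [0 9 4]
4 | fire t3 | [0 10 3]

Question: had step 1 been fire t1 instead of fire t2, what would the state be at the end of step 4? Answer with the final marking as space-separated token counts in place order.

(re-executing from step 1 with the substitution; state before step 1: [2 4 3])
1 | fire t1 | [0 5 4]
2 | fire t2 | [0 5 4]
3 | fire t3 | [0 6 3]
4 | fire t3 | [0 7 2]

0 7 2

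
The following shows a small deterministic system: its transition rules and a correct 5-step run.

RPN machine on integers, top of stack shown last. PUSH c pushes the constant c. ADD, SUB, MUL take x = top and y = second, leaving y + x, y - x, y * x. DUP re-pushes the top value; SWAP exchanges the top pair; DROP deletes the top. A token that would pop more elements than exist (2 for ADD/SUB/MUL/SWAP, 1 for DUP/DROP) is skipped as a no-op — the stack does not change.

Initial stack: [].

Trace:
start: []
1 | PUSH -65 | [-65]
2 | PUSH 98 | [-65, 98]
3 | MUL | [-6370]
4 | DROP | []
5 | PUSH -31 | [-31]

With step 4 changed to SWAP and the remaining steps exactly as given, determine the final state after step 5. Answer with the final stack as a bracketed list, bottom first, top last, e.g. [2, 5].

(re-executing from step 4 with the substitution; state before step 4: [-6370])
4 | SWAP | [-6370]
5 | PUSH -31 | [-6370, -31]

[-6370, -31]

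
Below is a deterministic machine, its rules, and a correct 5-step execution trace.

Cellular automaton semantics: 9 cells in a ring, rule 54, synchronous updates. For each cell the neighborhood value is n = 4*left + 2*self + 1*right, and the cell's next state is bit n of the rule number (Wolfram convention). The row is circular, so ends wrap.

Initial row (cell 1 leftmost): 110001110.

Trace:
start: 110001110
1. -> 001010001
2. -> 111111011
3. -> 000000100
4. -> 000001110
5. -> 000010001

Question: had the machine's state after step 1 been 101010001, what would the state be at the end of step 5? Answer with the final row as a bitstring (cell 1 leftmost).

state after step 1 := 101010001
2. -> 011111010
3. -> 100000111
4. -> 010001000
5. -> 111011100

111011100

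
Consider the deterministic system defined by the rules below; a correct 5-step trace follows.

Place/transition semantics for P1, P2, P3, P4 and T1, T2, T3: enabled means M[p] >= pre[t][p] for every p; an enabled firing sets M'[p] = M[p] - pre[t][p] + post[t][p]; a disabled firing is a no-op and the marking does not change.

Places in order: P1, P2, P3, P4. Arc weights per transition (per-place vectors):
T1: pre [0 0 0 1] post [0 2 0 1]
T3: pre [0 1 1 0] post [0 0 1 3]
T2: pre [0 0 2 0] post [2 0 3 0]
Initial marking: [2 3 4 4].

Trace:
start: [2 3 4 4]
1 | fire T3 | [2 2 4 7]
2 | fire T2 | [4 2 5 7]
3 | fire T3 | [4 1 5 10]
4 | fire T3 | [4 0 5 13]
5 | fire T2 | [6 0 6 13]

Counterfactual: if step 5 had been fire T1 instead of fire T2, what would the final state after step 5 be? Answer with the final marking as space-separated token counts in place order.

(re-executing from step 5 with the substitution; state before step 5: [4 0 5 13])
5 | fire T1 | [4 2 5 13]

4 2 5 13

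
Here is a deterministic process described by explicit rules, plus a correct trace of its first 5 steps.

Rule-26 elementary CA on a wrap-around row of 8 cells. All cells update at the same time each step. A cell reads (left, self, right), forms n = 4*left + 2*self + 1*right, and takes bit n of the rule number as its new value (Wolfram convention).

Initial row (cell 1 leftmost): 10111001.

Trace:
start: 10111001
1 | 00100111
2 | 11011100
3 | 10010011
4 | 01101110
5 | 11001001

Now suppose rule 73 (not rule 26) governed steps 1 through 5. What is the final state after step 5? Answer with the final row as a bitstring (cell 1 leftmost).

(re-executing steps 1..5 under rule 73; state before step 1: 10111001)
1 | 10101001
2 | 10000001
3 | 10111101
4 | 10100101
5 | 10000001

10000001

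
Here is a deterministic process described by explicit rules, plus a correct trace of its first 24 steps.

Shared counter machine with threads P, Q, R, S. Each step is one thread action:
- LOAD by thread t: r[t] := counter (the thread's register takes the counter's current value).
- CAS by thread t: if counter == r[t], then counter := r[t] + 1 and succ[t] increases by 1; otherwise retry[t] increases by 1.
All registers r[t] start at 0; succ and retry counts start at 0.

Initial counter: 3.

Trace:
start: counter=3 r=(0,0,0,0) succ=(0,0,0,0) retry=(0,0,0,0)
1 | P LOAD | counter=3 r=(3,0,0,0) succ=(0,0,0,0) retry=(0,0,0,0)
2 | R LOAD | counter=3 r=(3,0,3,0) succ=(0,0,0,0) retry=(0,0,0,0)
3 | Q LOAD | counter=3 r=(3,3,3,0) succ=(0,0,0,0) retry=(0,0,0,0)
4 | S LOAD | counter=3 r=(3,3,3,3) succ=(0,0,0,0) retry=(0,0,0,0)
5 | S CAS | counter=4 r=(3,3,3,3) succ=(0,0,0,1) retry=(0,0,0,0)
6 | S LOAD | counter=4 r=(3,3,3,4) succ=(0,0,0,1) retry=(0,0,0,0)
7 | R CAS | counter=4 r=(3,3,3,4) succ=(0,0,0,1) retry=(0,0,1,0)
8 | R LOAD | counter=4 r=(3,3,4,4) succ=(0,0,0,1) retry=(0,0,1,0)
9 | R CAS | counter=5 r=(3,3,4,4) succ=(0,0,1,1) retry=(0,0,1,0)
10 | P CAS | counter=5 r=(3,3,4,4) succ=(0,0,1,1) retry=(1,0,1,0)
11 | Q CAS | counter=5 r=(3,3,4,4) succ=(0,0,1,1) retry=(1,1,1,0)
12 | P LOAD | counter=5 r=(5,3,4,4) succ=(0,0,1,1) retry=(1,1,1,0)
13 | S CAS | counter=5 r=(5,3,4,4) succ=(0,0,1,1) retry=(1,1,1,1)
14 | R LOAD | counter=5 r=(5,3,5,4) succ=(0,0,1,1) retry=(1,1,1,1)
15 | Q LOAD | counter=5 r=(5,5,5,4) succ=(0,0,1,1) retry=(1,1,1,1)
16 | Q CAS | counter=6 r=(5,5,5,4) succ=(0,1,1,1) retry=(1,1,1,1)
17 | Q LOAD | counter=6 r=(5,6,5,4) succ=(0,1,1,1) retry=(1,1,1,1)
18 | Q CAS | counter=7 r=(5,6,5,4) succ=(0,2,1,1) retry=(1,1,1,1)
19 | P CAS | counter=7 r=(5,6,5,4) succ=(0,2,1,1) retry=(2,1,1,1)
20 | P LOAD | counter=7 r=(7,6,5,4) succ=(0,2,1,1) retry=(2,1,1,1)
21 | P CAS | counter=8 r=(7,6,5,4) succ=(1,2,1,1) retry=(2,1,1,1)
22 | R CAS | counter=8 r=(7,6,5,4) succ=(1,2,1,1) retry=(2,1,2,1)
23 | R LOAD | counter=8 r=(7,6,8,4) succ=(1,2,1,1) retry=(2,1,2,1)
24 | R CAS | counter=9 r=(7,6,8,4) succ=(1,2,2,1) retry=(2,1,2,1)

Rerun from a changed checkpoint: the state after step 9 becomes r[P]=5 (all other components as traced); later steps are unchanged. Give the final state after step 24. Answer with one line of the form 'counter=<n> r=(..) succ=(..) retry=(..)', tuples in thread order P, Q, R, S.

state after step 9 := counter=5 r=(5,3,4,4) succ=(0,0,1,1) retry=(0,0,1,0)
10 | P CAS | counter=6 r=(5,3,4,4) succ=(1,0,1,1) retry=(0,0,1,0)
11 | Q CAS | counter=6 r=(5,3,4,4) succ=(1,0,1,1) retry=(0,1,1,0)
12 | P LOAD | counter=6 r=(6,3,4,4) succ=(1,0,1,1) retry=(0,1,1,0)
13 | S CAS | counter=6 r=(6,3,4,4) succ=(1,0,1,1) retry=(0,1,1,1)
14 | R LOAD | counter=6 r=(6,3,6,4) succ=(1,0,1,1) retry=(0,1,1,1)
15 | Q LOAD | counter=6 r=(6,6,6,4) succ=(1,0,1,1) retry=(0,1,1,1)
16 | Q CAS | counter=7 r=(6,6,6,4) succ=(1,1,1,1) retry=(0,1,1,1)
17 | Q LOAD | counter=7 r=(6,7,6,4) succ=(1,1,1,1) retry=(0,1,1,1)
18 | Q CAS | counter=8 r=(6,7,6,4) succ=(1,2,1,1) retry=(0,1,1,1)
19 | P CAS | counter=8 r=(6,7,6,4) succ=(1,2,1,1) retry=(1,1,1,1)
20 | P LOAD | counter=8 r=(8,7,6,4) succ=(1,2,1,1) retry=(1,1,1,1)
21 | P CAS | counter=9 r=(8,7,6,4) succ=(2,2,1,1) retry=(1,1,1,1)
22 | R CAS | counter=9 r=(8,7,6,4) succ=(2,2,1,1) retry=(1,1,2,1)
23 | R LOAD | counter=9 r=(8,7,9,4) succ=(2,2,1,1) retry=(1,1,2,1)
24 | R CAS | counter=10 r=(8,7,9,4) succ=(2,2,2,1) retry=(1,1,2,1)

counter=10 r=(8,7,9,4) succ=(2,2,2,1) retry=(1,1,2,1)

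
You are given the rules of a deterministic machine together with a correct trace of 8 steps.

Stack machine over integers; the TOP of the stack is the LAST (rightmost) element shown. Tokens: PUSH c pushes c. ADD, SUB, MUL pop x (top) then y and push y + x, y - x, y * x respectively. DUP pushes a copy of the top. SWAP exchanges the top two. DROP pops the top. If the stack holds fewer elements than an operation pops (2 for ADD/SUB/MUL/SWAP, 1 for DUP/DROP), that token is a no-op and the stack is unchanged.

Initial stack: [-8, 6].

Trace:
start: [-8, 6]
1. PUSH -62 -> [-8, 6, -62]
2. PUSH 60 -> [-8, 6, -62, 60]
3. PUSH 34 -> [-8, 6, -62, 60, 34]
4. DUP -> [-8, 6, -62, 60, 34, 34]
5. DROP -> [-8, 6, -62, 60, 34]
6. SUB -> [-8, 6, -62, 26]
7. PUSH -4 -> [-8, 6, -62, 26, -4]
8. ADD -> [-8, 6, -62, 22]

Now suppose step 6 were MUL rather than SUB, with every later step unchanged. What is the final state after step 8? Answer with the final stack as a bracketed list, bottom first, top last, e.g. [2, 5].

(re-executing from step 6 with the substitution; state before step 6: [-8, 6, -62, 60, 34])
6. MUL -> [-8, 6, -62, 2040]
7. PUSH -4 -> [-8, 6, -62, 2040, -4]
8. ADD -> [-8, 6, -62, 2036]

[-8, 6, -62, 2036]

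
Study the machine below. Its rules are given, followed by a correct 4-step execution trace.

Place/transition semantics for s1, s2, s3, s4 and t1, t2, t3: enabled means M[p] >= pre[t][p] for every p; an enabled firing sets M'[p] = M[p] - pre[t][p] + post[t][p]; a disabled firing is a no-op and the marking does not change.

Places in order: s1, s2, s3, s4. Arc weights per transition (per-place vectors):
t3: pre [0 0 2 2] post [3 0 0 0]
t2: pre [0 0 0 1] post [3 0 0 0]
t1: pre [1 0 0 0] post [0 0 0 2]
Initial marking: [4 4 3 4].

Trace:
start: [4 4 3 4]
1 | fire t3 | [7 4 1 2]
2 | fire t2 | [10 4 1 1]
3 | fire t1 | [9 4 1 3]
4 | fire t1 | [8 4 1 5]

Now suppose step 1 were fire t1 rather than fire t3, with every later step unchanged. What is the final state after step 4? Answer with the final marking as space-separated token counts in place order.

(re-executing from step 1 with the substitution; state before step 1: [4 4 3 4])
1 | fire t1 | [3 4 3 6]
2 | fire t2 | [6 4 3 5]
3 | fire t1 | [5 4 3 7]
4 | fire t1 | [4 4 3 9]

4 4 3 9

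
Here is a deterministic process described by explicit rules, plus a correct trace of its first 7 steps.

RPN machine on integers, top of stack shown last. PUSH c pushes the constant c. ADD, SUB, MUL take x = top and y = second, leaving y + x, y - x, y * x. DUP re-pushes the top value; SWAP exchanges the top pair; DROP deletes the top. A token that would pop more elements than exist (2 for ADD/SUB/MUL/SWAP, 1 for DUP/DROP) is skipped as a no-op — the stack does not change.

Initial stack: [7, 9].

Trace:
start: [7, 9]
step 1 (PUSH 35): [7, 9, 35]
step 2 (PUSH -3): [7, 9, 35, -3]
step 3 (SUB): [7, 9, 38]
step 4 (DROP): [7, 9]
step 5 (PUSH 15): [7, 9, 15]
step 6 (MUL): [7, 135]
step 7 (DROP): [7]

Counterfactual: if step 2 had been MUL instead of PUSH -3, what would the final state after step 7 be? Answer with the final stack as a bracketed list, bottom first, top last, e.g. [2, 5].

[]

(re-executing from step 2 with the substitution; state before step 2: [7, 9, 35])
step 2 (MUL): [7, 315]
step 3 (SUB): [-308]
step 4 (DROP): []
step 5 (PUSH 15): [15]
step 6 (MUL): [15]
step 7 (DROP): []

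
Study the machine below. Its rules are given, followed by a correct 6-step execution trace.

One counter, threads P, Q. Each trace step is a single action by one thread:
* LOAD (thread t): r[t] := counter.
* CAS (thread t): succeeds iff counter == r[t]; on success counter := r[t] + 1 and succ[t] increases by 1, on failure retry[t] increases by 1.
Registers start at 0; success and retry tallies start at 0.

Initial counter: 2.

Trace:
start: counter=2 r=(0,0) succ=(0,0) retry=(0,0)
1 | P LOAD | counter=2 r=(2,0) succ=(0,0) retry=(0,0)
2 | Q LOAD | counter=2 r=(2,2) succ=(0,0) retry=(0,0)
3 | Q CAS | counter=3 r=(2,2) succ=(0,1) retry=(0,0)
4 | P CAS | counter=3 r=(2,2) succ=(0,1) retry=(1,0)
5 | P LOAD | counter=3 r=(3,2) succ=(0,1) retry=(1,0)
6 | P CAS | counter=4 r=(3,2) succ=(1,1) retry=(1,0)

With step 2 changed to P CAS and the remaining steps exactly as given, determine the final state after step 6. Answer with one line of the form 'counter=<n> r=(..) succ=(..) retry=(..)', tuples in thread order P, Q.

counter=4 r=(3,0) succ=(2,0) retry=(1,1)

(re-executing from step 2 with the substitution; state before step 2: counter=2 r=(2,0) succ=(0,0) retry=(0,0))
2 | P CAS | counter=3 r=(2,0) succ=(1,0) retry=(0,0)
3 | Q CAS | counter=3 r=(2,0) succ=(1,0) retry=(0,1)
4 | P CAS | counter=3 r=(2,0) succ=(1,0) retry=(1,1)
5 | P LOAD | counter=3 r=(3,0) succ=(1,0) retry=(1,1)
6 | P CAS | counter=4 r=(3,0) succ=(2,0) retry=(1,1)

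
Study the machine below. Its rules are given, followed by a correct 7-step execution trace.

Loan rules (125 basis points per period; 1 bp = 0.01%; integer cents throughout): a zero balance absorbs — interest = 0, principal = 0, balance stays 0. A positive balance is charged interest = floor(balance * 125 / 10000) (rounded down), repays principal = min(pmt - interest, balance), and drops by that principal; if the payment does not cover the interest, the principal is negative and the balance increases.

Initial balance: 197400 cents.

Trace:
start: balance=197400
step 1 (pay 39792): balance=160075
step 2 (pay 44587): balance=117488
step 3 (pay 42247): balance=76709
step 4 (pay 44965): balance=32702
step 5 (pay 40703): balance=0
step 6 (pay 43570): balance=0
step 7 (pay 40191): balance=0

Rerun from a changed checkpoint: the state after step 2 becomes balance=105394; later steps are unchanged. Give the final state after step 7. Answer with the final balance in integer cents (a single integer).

0

state after step 2 := balance=105394
step 3 (pay 42247): balance=64464
step 4 (pay 44965): balance=20304
step 5 (pay 40703): balance=0
step 6 (pay 43570): balance=0
step 7 (pay 40191): balance=0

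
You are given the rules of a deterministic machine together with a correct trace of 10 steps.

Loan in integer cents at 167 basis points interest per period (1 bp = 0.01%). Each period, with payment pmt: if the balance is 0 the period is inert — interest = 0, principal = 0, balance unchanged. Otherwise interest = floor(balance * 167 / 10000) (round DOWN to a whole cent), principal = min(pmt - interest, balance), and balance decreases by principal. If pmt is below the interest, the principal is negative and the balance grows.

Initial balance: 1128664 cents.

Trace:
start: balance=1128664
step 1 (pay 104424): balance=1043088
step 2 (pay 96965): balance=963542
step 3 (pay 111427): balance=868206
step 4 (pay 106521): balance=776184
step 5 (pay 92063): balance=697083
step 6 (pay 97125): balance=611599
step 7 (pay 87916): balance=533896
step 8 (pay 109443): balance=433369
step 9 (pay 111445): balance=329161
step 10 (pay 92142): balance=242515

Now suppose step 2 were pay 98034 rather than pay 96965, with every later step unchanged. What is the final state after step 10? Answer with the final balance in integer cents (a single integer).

241292

(re-executing from step 2 with the substitution; state before step 2: balance=1043088)
step 2 (pay 98034): balance=962473
step 3 (pay 111427): balance=867119
step 4 (pay 106521): balance=775078
step 5 (pay 92063): balance=695958
step 6 (pay 97125): balance=610455
step 7 (pay 87916): balance=532733
step 8 (pay 109443): balance=432186
step 9 (pay 111445): balance=327958
step 10 (pay 92142): balance=241292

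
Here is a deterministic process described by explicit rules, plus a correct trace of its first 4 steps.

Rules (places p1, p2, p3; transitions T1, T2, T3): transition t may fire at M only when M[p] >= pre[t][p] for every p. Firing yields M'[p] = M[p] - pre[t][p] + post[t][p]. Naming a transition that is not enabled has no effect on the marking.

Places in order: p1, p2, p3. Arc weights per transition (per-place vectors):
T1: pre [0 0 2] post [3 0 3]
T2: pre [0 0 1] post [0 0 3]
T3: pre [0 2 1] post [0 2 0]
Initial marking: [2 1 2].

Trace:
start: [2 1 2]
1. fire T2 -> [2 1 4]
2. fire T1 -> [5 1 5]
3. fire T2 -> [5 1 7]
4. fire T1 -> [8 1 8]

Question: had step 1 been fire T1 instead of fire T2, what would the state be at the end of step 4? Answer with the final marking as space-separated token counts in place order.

11 1 7

(re-executing from step 1 with the substitution; state before step 1: [2 1 2])
1. fire T1 -> [5 1 3]
2. fire T1 -> [8 1 4]
3. fire T2 -> [8 1 6]
4. fire T1 -> [11 1 7]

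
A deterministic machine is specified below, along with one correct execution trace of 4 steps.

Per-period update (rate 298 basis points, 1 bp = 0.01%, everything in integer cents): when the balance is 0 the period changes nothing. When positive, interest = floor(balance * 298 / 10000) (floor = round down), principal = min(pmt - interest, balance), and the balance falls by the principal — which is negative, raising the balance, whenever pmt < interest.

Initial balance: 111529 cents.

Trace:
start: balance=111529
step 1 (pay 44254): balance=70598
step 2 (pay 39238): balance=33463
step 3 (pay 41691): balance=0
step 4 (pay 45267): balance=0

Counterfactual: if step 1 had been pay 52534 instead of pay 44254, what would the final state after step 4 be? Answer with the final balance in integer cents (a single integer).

0

(re-executing from step 1 with the substitution; state before step 1: balance=111529)
step 1 (pay 52534): balance=62318
step 2 (pay 39238): balance=24937
step 3 (pay 41691): balance=0
step 4 (pay 45267): balance=0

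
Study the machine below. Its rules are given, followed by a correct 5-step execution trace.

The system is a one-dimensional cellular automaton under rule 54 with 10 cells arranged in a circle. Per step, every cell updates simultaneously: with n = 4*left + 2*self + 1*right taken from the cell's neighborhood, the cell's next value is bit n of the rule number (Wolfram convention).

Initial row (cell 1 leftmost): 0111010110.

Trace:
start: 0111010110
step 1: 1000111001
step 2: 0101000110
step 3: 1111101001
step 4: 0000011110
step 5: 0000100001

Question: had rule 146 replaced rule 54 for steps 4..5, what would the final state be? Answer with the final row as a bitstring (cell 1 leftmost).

(re-executing steps 4..5 under rule 146; state before step 4: 1111101001)
step 4: 1111000110
step 5: 0110101000

0110101000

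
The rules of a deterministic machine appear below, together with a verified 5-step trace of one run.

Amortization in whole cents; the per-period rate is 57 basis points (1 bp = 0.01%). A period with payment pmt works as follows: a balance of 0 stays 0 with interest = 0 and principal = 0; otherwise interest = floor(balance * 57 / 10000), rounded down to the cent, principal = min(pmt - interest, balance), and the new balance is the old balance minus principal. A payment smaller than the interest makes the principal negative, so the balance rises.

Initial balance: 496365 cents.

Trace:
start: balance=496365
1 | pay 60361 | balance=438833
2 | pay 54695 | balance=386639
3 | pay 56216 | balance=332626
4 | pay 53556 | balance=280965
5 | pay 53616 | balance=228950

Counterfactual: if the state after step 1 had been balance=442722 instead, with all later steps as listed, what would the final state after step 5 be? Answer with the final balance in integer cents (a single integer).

state after step 1 := balance=442722
2 | pay 54695 | balance=390550
3 | pay 56216 | balance=336560
4 | pay 53556 | balance=284922
5 | pay 53616 | balance=232930

232930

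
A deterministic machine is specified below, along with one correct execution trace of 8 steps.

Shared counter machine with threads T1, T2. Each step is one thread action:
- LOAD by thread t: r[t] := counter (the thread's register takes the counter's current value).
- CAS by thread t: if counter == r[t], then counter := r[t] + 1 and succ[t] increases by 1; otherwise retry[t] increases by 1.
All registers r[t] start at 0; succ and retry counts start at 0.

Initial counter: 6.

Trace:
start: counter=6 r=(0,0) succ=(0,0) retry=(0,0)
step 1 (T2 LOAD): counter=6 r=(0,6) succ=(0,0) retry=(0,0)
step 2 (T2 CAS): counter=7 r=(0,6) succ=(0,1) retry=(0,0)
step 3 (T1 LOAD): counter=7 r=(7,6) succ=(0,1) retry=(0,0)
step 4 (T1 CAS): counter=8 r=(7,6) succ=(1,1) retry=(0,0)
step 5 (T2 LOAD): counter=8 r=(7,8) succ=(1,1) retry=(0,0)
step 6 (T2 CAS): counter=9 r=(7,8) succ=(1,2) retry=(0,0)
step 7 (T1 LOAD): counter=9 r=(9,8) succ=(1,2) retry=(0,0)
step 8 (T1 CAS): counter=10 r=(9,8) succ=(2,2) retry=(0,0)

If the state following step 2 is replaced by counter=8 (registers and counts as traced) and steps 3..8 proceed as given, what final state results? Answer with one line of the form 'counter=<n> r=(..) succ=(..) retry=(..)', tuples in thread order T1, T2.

state after step 2 := counter=8 r=(0,6) succ=(0,1) retry=(0,0)
step 3 (T1 LOAD): counter=8 r=(8,6) succ=(0,1) retry=(0,0)
step 4 (T1 CAS): counter=9 r=(8,6) succ=(1,1) retry=(0,0)
step 5 (T2 LOAD): counter=9 r=(8,9) succ=(1,1) retry=(0,0)
step 6 (T2 CAS): counter=10 r=(8,9) succ=(1,2) retry=(0,0)
step 7 (T1 LOAD): counter=10 r=(10,9) succ=(1,2) retry=(0,0)
step 8 (T1 CAS): counter=11 r=(10,9) succ=(2,2) retry=(0,0)

counter=11 r=(10,9) succ=(2,2) retry=(0,0)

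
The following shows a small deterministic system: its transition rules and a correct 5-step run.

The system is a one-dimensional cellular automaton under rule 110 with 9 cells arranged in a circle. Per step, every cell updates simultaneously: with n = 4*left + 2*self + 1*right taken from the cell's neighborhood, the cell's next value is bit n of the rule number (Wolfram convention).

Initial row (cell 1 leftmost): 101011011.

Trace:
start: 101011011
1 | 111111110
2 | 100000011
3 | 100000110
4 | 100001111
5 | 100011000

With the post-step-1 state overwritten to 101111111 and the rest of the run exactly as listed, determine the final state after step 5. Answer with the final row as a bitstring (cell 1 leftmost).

state after step 1 := 101111111
2 | 111000000
3 | 101000001
4 | 111000011
5 | 001000110

001000110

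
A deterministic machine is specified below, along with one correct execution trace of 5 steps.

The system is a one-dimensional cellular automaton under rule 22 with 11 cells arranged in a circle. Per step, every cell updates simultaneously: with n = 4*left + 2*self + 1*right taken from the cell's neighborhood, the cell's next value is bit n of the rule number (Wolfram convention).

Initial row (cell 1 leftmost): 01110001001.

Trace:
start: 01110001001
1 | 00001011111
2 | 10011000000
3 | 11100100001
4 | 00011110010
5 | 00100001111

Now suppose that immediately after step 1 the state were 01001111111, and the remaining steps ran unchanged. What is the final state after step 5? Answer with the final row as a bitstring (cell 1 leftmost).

00000010010

state after step 1 := 01001111111
2 | 01110000000
3 | 10001000000
4 | 11011100001
5 | 00000010010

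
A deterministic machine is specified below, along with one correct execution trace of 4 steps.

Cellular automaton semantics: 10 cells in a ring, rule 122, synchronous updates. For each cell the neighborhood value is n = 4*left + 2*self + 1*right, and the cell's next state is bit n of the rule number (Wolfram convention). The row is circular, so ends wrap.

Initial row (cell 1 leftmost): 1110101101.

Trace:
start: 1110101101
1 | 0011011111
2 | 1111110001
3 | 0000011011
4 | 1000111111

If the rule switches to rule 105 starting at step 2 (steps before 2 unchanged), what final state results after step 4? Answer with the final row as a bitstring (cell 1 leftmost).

1000001001

(re-executing steps 2..4 under rule 105; state before step 2: 0011011111)
2 | 0011110001
3 | 0010010100
4 | 1000001001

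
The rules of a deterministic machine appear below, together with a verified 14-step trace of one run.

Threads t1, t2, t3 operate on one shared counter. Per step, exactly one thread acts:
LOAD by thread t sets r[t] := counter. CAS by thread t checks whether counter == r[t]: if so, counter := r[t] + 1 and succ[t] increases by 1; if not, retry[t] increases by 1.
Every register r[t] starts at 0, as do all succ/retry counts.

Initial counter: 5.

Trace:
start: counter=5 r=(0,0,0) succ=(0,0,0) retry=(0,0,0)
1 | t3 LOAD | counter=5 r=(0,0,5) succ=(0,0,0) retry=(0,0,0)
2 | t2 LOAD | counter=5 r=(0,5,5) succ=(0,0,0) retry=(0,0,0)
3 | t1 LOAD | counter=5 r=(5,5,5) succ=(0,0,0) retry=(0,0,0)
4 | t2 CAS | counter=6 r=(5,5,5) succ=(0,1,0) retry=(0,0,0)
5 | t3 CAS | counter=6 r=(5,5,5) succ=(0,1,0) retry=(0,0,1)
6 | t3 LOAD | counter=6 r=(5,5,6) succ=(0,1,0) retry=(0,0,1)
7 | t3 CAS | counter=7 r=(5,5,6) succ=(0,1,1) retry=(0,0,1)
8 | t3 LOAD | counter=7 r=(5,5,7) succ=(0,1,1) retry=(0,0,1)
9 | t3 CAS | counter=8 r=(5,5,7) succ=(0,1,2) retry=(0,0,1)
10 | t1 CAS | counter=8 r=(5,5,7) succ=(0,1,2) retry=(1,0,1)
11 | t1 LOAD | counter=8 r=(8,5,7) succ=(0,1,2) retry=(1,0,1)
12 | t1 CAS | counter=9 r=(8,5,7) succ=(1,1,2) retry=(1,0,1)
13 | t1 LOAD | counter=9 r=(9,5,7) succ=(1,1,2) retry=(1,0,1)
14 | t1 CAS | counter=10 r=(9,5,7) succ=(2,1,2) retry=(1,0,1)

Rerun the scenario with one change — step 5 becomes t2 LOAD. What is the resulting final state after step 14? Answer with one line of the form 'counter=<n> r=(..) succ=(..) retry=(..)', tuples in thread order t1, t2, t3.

counter=10 r=(9,6,7) succ=(2,1,2) retry=(1,0,0)

(re-executing from step 5 with the substitution; state before step 5: counter=6 r=(5,5,5) succ=(0,1,0) retry=(0,0,0))
5 | t2 LOAD | counter=6 r=(5,6,5) succ=(0,1,0) retry=(0,0,0)
6 | t3 LOAD | counter=6 r=(5,6,6) succ=(0,1,0) retry=(0,0,0)
7 | t3 CAS | counter=7 r=(5,6,6) succ=(0,1,1) retry=(0,0,0)
8 | t3 LOAD | counter=7 r=(5,6,7) succ=(0,1,1) retry=(0,0,0)
9 | t3 CAS | counter=8 r=(5,6,7) succ=(0,1,2) retry=(0,0,0)
10 | t1 CAS | counter=8 r=(5,6,7) succ=(0,1,2) retry=(1,0,0)
11 | t1 LOAD | counter=8 r=(8,6,7) succ=(0,1,2) retry=(1,0,0)
12 | t1 CAS | counter=9 r=(8,6,7) succ=(1,1,2) retry=(1,0,0)
13 | t1 LOAD | counter=9 r=(9,6,7) succ=(1,1,2) retry=(1,0,0)
14 | t1 CAS | counter=10 r=(9,6,7) succ=(2,1,2) retry=(1,0,0)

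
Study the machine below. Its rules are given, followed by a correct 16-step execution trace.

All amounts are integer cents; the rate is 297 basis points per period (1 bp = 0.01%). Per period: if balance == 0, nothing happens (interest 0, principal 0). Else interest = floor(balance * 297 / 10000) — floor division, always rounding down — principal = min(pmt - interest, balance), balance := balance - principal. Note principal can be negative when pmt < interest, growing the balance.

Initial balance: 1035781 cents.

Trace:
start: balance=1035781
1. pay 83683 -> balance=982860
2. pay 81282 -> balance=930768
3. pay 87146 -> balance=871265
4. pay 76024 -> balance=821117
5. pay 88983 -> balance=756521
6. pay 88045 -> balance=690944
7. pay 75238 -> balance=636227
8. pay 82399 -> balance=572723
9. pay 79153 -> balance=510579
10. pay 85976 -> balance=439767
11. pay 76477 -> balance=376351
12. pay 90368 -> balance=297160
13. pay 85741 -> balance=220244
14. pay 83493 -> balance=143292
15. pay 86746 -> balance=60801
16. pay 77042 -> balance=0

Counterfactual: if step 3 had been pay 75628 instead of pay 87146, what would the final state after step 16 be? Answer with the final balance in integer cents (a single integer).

(re-executing from step 3 with the substitution; state before step 3: balance=930768)
3. pay 75628 -> balance=882783
4. pay 76024 -> balance=832977
5. pay 88983 -> balance=768733
6. pay 88045 -> balance=703519
7. pay 75238 -> balance=649175
8. pay 82399 -> balance=586056
9. pay 79153 -> balance=524308
10. pay 85976 -> balance=453903
11. pay 76477 -> balance=390906
12. pay 90368 -> balance=312147
13. pay 85741 -> balance=235676
14. pay 83493 -> balance=159182
15. pay 86746 -> balance=77163
16. pay 77042 -> balance=2412

2412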